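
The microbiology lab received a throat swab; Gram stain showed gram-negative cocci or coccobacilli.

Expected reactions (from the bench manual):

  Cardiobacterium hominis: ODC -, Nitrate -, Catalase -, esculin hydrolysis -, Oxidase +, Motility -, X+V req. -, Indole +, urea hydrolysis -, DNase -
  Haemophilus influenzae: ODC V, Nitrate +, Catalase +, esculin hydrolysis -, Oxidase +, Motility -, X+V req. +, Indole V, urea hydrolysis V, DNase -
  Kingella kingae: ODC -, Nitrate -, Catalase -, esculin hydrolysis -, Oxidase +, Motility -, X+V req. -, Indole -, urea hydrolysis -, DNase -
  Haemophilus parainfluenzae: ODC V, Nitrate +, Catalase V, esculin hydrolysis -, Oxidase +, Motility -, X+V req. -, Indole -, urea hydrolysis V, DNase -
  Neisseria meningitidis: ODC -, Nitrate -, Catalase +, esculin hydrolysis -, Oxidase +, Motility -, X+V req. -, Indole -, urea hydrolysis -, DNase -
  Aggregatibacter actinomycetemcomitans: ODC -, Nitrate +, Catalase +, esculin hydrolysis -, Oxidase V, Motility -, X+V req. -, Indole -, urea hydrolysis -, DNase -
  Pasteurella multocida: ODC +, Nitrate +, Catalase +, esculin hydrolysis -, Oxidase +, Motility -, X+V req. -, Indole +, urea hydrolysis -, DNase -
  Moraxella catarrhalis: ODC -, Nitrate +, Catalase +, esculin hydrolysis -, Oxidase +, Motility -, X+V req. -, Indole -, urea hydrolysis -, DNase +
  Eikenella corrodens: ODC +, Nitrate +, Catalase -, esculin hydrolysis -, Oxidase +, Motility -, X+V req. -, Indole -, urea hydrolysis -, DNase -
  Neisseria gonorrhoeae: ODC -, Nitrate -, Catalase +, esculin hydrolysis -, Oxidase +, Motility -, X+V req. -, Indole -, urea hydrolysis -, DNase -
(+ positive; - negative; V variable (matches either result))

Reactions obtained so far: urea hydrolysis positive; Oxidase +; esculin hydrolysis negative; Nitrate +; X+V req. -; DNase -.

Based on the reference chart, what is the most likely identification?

Haemophilus parainfluenzae

Oxidase +: all 10 remaining candidates are consistent.
esculin hydrolysis -: all 10 remaining candidates are consistent.
X+V req. -: excludes Haemophilus influenzae — 9 left.
DNase -: excludes Moraxella catarrhalis — 8 left.
urea hydrolysis +: excludes 7 organisms — 1 left.
Nitrate +: the one remaining candidate is consistent.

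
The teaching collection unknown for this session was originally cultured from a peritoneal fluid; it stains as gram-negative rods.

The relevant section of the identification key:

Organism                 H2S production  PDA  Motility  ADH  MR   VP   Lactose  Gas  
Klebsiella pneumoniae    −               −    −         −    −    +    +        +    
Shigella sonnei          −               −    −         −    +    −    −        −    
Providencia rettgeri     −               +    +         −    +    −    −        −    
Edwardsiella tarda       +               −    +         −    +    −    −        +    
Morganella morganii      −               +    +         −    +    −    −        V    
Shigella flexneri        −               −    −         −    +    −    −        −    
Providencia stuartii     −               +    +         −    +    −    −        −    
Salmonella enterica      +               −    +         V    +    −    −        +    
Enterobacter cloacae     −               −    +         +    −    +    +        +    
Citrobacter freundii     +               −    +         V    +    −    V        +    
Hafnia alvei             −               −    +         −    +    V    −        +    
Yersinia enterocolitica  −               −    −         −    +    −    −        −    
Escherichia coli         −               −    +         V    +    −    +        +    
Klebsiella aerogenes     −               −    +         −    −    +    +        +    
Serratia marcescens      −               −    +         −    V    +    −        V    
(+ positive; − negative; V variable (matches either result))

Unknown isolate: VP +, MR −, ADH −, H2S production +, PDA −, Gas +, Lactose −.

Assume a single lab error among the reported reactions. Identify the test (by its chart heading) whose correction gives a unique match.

H2S production

As reported, no row in the chart matches all 7 reactions.
Reversing H2S production (to −) → unique match: Serratia marcescens.
Reversing ADH → still no organism matches.
Reversing Gas → still no organism matches.
Reversing VP → still no organism matches.
Reversing MR → still no organism matches.
Reversing PDA → still no organism matches.
Reversing Lactose → still no organism matches.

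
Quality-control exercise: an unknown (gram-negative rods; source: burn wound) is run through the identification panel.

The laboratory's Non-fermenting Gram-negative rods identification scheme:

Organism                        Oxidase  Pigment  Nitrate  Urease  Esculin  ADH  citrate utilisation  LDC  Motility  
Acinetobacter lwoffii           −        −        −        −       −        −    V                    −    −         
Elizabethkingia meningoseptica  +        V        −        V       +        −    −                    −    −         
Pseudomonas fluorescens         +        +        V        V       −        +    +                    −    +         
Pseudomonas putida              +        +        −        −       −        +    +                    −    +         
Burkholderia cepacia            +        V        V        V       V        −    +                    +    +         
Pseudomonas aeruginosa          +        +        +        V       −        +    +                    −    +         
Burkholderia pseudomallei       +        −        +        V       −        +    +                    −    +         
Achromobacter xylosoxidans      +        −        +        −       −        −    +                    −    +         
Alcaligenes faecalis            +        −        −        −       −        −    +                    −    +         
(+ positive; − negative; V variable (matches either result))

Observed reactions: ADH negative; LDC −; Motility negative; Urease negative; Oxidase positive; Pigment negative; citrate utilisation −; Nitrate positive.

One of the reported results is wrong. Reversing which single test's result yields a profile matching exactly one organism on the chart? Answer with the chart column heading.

Nitrate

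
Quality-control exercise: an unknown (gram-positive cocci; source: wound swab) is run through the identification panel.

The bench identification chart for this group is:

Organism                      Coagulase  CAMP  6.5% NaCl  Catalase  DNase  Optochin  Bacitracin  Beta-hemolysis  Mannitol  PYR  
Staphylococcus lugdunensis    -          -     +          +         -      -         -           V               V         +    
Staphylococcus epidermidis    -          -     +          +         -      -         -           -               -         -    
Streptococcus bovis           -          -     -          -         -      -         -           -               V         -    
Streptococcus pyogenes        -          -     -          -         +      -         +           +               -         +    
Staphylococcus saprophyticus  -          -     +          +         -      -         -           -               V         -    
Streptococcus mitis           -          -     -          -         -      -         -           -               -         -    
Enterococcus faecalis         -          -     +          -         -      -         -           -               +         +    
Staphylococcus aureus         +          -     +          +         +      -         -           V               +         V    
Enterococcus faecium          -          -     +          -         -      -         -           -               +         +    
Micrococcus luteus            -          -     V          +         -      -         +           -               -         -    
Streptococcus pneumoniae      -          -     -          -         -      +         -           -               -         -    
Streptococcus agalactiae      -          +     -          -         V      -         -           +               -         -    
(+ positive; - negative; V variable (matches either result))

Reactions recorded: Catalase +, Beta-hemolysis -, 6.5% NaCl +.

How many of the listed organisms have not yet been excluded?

6.5% NaCl +: excludes 5 organisms — 7 left.
Beta-hemolysis -: all 7 remaining candidates are consistent.
Catalase +: excludes Enterococcus faecalis, Enterococcus faecium — 5 left.
Still consistent: Micrococcus luteus, Staphylococcus aureus, Staphylococcus epidermidis, Staphylococcus lugdunensis, Staphylococcus saprophyticus.

5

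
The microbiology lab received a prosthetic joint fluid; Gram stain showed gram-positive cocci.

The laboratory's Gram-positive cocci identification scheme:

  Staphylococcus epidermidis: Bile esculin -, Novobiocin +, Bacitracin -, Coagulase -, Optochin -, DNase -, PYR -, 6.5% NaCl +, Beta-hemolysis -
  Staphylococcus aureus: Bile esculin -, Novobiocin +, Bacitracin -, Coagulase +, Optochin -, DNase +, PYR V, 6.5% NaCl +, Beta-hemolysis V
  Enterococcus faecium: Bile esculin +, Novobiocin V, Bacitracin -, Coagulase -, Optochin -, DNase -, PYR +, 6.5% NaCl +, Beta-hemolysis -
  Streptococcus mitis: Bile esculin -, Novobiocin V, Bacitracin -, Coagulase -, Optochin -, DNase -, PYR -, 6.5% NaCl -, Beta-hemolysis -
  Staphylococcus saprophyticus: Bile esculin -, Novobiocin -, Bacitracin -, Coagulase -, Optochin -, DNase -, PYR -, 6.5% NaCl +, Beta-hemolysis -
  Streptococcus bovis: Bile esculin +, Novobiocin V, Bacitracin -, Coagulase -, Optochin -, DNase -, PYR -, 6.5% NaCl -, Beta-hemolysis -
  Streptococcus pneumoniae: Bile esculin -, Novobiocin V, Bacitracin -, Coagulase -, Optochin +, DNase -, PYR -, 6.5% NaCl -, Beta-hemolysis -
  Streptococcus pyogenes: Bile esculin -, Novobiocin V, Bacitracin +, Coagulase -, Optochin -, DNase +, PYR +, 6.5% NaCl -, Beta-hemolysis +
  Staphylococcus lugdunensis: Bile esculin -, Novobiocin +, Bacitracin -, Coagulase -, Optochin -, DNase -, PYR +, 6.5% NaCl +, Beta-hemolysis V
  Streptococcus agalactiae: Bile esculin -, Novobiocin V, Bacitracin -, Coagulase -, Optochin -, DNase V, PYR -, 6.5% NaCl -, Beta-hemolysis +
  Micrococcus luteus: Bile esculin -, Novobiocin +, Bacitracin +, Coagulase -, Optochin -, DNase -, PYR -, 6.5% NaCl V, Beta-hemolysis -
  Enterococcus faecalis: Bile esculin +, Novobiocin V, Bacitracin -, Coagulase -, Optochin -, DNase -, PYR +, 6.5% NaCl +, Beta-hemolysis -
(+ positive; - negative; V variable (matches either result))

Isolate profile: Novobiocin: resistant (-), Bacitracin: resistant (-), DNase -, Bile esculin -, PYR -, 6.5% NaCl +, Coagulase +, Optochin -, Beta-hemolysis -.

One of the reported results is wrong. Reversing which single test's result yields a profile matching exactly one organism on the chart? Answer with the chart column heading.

Coagulase

As reported, no row in the chart matches all 9 reactions.
Reversing Coagulase (to -) → unique match: Staphylococcus saprophyticus.
Reversing PYR → still no organism matches.
Reversing Bile esculin → still no organism matches.
Reversing Optochin → still no organism matches.
Reversing 6.5% NaCl → still no organism matches.
Reversing Beta-hemolysis → still no organism matches.
Reversing DNase → still no organism matches.
Reversing Novobiocin → still no organism matches.
Reversing Bacitracin → still no organism matches.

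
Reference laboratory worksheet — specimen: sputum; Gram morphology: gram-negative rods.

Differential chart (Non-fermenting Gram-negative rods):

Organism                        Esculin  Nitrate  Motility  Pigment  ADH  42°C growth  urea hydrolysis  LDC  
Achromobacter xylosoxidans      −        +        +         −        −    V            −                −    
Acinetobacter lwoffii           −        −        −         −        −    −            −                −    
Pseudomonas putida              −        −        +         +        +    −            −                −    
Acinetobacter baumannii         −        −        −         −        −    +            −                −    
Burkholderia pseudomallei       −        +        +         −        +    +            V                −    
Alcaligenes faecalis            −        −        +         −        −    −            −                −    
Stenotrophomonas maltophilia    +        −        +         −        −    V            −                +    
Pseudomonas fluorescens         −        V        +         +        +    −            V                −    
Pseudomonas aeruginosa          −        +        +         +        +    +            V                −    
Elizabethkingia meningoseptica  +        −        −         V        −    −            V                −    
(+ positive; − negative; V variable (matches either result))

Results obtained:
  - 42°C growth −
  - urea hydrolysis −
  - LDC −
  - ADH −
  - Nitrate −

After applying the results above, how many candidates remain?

Nitrate −: excludes Achromobacter xylosoxidans, Burkholderia pseudomallei, Pseudomonas aeruginosa — 7 left.
42°C growth −: excludes Acinetobacter baumannii — 6 left.
ADH −: excludes Pseudomonas putida, Pseudomonas fluorescens — 4 left.
urea hydrolysis −: all 4 remaining candidates are consistent.
LDC −: excludes Stenotrophomonas maltophilia — 3 left.
Still consistent: Acinetobacter lwoffii, Alcaligenes faecalis, Elizabethkingia meningoseptica.

3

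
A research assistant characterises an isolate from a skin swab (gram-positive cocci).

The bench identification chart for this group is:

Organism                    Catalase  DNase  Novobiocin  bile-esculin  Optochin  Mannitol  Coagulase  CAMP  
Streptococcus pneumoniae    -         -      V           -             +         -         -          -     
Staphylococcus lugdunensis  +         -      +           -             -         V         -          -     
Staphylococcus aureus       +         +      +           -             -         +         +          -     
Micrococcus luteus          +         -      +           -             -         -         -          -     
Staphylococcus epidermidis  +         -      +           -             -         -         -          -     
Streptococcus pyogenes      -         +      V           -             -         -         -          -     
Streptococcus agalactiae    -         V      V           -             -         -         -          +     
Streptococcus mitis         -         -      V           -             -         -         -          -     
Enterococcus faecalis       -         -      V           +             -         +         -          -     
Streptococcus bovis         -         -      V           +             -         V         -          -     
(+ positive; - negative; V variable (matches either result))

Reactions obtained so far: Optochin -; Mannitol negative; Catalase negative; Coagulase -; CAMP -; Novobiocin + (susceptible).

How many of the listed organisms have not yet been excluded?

Catalase -: excludes Staphylococcus lugdunensis, Staphylococcus aureus, Micrococcus luteus, Staphylococcus epidermidis — 6 left.
Optochin -: excludes Streptococcus pneumoniae — 5 left.
CAMP -: excludes Streptococcus agalactiae — 4 left.
Coagulase -: all 4 remaining candidates are consistent.
Novobiocin +: all 4 remaining candidates are consistent.
Mannitol -: excludes Enterococcus faecalis — 3 left.
Still consistent: Streptococcus bovis, Streptococcus mitis, Streptococcus pyogenes.

3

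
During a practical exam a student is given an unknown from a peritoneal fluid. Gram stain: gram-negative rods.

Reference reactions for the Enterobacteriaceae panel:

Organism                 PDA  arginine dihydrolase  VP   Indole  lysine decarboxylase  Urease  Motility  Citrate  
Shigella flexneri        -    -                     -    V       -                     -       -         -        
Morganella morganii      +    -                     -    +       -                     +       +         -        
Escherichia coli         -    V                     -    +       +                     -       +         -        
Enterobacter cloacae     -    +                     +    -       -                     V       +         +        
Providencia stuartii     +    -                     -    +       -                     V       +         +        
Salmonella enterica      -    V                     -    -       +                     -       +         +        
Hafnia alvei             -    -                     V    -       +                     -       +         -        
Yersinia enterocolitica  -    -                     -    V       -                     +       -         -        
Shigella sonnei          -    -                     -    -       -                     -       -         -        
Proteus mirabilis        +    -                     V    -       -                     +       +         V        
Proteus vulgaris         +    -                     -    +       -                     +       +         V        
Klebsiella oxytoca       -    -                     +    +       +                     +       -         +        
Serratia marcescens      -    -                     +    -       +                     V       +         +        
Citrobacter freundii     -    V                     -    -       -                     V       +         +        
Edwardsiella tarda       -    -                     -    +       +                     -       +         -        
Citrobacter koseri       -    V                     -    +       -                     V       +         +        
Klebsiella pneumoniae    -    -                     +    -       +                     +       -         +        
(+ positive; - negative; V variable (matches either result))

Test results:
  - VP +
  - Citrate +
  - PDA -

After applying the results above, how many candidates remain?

PDA -: excludes Morganella morganii, Providencia stuartii, Proteus mirabilis, Proteus vulgaris — 13 left.
Citrate +: excludes 6 organisms — 7 left.
VP +: excludes Salmonella enterica, Citrobacter freundii, Citrobacter koseri — 4 left.
Still consistent: Enterobacter cloacae, Klebsiella oxytoca, Klebsiella pneumoniae, Serratia marcescens.

4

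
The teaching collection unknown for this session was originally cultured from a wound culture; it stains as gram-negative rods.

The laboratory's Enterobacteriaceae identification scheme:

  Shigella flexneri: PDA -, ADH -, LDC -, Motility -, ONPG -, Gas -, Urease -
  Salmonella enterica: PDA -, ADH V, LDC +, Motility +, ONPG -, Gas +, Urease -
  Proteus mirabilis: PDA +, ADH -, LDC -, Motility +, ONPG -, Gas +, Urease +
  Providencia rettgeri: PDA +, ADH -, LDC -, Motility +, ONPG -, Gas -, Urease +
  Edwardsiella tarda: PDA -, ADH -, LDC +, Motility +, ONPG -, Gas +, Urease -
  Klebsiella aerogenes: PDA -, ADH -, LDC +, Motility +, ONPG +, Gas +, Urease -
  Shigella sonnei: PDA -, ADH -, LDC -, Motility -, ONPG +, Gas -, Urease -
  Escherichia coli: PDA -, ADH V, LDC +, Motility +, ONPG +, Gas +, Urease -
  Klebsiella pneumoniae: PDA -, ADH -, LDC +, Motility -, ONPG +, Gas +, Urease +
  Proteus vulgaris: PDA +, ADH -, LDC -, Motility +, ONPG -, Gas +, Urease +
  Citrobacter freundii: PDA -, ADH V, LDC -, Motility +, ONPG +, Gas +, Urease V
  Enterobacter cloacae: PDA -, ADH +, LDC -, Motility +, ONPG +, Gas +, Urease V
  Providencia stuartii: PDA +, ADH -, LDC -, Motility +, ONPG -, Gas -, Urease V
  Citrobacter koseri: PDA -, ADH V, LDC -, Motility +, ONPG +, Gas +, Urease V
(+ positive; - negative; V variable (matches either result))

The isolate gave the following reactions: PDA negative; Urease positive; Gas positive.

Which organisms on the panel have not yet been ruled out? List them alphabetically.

Citrobacter freundii, Citrobacter koseri, Enterobacter cloacae, Klebsiella pneumoniae

Urease +: excludes 6 organisms — 8 left.
Gas +: excludes Providencia rettgeri, Providencia stuartii — 6 left.
PDA -: excludes Proteus mirabilis, Proteus vulgaris — 4 left.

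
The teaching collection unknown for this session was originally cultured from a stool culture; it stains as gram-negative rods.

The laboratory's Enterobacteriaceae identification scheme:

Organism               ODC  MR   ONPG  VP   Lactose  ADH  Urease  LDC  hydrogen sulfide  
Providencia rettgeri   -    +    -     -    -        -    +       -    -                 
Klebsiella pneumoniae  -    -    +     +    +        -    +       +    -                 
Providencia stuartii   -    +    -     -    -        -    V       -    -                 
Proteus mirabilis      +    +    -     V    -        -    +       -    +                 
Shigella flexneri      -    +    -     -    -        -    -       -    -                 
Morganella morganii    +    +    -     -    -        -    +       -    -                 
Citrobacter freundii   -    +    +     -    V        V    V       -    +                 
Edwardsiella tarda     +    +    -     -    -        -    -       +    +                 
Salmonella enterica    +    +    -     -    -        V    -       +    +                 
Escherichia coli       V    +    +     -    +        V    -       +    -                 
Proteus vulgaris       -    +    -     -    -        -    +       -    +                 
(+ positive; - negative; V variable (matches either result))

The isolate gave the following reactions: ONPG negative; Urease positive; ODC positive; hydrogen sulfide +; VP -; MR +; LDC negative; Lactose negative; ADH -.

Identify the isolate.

VP -: excludes Klebsiella pneumoniae — 10 left.
Lactose -: excludes Escherichia coli — 9 left.
LDC -: excludes Edwardsiella tarda, Salmonella enterica — 7 left.
hydrogen sulfide +: excludes Providencia rettgeri, Providencia stuartii, Shigella flexneri, Morganella morganii — 3 left.
ODC +: excludes Citrobacter freundii, Proteus vulgaris — 1 left.
Urease +: the one remaining candidate is consistent.
ADH -: the one remaining candidate is consistent.
MR +: the one remaining candidate is consistent.
ONPG -: the one remaining candidate is consistent.

Proteus mirabilis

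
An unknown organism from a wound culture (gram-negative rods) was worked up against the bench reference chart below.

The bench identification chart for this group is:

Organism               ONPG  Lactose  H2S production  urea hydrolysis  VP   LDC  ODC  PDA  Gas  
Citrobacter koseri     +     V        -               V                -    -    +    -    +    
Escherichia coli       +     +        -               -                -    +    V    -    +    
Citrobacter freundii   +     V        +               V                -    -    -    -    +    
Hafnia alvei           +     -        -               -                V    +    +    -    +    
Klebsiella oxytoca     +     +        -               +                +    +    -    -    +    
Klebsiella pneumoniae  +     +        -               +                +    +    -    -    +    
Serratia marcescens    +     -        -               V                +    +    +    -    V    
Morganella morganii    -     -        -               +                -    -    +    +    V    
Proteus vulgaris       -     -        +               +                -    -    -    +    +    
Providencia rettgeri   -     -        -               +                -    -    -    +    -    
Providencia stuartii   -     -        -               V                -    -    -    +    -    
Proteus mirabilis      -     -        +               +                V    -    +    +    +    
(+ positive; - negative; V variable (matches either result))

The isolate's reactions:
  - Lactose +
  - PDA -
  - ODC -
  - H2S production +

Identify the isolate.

Citrobacter freundii

Lactose +: excludes 7 organisms — 5 left.
H2S production +: excludes Citrobacter koseri, Escherichia coli, Klebsiella oxytoca, Klebsiella pneumoniae — 1 left.
ODC -: the one remaining candidate is consistent.
PDA -: the one remaining candidate is consistent.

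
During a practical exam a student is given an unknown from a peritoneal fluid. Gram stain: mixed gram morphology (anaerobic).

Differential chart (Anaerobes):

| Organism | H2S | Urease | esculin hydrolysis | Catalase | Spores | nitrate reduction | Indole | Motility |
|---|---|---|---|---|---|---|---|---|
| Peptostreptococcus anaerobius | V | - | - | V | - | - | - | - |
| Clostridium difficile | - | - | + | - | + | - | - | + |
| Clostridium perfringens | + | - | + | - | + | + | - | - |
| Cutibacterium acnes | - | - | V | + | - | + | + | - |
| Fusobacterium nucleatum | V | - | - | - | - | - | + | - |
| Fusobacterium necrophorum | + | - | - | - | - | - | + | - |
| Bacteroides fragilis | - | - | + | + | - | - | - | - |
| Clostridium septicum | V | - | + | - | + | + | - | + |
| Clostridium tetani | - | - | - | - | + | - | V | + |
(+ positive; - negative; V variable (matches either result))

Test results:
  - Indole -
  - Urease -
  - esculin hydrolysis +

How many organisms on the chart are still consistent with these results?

4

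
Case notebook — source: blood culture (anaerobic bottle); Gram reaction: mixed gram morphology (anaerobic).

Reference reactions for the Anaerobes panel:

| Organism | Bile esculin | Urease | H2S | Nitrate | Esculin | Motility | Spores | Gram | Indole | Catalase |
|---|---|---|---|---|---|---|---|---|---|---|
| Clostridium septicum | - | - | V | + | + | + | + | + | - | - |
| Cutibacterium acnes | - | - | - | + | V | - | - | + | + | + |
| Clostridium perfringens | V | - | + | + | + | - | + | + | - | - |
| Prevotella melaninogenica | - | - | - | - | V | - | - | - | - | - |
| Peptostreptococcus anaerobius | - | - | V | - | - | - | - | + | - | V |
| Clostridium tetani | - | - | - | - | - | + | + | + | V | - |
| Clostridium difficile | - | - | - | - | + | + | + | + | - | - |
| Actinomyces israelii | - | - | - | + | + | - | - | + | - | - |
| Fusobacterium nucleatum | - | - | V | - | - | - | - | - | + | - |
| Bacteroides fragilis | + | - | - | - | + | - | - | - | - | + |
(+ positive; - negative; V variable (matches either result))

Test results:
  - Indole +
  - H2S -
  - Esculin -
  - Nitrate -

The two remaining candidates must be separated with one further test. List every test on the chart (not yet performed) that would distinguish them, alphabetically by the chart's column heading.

H2S -: excludes Clostridium perfringens — 9 left.
Indole +: excludes 6 organisms — 3 left.
Esculin -: all 3 remaining candidates are consistent.
Nitrate -: excludes Cutibacterium acnes — 2 left.
Two candidates remain: Clostridium tetani and Fusobacterium nucleatum.
  Bile esculin: - vs - — same for both, does not separate.
  Urease: - vs - — same for both, does not separate.
  Motility: Clostridium tetani +, Fusobacterium nucleatum - — discriminates.
  Spores: Clostridium tetani +, Fusobacterium nucleatum - — discriminates.
  Gram: Clostridium tetani +, Fusobacterium nucleatum - — discriminates.
  Catalase: - vs - — same for both, does not separate.

Gram, Motility, Spores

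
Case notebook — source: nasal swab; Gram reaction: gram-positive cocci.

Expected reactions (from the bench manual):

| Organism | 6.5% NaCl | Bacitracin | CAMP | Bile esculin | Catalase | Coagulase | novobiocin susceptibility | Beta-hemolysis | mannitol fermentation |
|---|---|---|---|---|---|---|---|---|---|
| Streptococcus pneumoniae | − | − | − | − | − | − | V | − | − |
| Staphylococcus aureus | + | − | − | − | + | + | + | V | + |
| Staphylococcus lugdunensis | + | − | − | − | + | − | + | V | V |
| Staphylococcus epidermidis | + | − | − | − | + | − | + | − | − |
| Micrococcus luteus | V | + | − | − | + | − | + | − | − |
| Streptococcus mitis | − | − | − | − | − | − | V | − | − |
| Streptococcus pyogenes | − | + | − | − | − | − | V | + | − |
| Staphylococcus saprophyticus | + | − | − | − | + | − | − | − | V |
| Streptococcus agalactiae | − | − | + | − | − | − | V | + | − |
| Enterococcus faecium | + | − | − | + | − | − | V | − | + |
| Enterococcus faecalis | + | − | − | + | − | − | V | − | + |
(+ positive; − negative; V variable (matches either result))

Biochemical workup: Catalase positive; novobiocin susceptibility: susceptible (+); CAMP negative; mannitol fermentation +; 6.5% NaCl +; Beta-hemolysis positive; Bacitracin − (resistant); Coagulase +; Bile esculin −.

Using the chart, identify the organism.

Staphylococcus aureus

Coagulase +: excludes 10 organisms — 1 left.
Bile esculin −: the one remaining candidate is consistent.
mannitol fermentation +: the one remaining candidate is consistent.
novobiocin susceptibility +: the one remaining candidate is consistent.
CAMP −: the one remaining candidate is consistent.
6.5% NaCl +: the one remaining candidate is consistent.
Bacitracin −: the one remaining candidate is consistent.
Catalase +: the one remaining candidate is consistent.
Beta-hemolysis +: the one remaining candidate is consistent.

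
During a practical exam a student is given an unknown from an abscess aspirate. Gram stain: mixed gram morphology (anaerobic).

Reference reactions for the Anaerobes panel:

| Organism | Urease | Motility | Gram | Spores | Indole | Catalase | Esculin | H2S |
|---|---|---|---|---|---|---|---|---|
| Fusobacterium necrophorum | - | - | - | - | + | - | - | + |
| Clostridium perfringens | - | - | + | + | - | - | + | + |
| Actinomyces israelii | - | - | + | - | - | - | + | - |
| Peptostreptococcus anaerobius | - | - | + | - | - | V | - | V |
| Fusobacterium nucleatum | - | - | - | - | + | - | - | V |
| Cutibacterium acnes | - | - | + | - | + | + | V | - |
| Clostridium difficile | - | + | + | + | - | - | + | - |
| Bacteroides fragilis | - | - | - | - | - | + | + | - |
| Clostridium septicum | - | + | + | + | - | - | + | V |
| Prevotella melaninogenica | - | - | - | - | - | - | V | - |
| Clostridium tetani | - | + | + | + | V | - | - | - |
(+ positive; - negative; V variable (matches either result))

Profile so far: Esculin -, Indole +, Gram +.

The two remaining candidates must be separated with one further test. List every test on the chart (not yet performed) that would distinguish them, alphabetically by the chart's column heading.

Indole +: excludes 7 organisms — 4 left.
Esculin -: all 4 remaining candidates are consistent.
Gram +: excludes Fusobacterium necrophorum, Fusobacterium nucleatum — 2 left.
Two candidates remain: Clostridium tetani and Cutibacterium acnes.
  Urease: - vs - — same for both, does not separate.
  Motility: Clostridium tetani +, Cutibacterium acnes - — discriminates.
  Spores: Clostridium tetani +, Cutibacterium acnes - — discriminates.
  Catalase: Clostridium tetani -, Cutibacterium acnes + — discriminates.
  H2S: - vs - — same for both, does not separate.

Catalase, Motility, Spores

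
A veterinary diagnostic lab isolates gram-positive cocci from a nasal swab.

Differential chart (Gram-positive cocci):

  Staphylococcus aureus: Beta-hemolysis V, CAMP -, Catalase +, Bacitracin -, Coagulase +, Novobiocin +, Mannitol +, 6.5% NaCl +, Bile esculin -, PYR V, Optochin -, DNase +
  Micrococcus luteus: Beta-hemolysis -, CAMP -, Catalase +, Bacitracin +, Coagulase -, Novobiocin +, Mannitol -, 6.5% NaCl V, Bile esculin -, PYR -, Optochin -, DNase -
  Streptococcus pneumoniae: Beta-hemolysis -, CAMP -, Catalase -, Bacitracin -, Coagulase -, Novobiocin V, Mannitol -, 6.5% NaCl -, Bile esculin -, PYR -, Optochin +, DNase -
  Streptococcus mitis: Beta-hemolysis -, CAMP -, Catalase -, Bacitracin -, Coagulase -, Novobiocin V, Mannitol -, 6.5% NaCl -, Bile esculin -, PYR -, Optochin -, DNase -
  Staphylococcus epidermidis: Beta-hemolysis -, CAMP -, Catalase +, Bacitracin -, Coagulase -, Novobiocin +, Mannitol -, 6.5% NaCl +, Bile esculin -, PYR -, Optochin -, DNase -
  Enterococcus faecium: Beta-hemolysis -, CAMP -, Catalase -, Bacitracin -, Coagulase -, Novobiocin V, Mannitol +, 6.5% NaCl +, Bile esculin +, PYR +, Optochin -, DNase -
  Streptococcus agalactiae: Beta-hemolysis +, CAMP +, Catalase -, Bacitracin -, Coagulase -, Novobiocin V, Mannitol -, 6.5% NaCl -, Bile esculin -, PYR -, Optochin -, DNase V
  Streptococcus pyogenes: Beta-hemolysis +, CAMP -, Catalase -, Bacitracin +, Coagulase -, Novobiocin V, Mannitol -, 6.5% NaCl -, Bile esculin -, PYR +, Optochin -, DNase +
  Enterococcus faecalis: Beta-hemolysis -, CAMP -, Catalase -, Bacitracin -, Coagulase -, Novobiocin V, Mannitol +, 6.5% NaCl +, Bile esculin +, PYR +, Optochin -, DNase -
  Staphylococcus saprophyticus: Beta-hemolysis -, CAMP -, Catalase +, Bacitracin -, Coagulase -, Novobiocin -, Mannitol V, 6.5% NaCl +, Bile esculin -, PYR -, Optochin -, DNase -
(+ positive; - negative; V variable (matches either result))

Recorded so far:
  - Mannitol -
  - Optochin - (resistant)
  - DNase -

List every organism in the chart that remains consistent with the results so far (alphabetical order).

Micrococcus luteus, Staphylococcus epidermidis, Staphylococcus saprophyticus, Streptococcus agalactiae, Streptococcus mitis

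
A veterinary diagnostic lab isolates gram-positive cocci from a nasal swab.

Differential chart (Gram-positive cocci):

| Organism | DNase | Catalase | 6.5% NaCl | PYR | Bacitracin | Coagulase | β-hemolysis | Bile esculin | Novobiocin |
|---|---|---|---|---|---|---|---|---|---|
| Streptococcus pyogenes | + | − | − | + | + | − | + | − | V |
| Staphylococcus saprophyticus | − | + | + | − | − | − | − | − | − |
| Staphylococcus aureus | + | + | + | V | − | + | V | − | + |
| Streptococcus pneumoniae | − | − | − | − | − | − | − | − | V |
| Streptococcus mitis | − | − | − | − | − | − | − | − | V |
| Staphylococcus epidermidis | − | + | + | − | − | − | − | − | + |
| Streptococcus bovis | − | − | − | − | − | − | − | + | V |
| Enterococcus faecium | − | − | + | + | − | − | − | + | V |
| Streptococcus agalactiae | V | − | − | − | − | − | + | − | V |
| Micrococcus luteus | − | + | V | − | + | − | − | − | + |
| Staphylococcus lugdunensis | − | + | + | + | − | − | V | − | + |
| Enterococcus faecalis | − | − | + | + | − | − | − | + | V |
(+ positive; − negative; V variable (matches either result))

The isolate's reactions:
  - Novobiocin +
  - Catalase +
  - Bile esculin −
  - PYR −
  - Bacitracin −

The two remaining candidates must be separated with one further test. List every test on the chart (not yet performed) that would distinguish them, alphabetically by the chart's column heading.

Bile esculin −: excludes Streptococcus bovis, Enterococcus faecium, Enterococcus faecalis — 9 left.
Novobiocin +: excludes Staphylococcus saprophyticus — 8 left.
PYR −: excludes Streptococcus pyogenes, Staphylococcus lugdunensis — 6 left.
Catalase +: excludes Streptococcus pneumoniae, Streptococcus mitis, Streptococcus agalactiae — 3 left.
Bacitracin −: excludes Micrococcus luteus — 2 left.
Two candidates remain: Staphylococcus aureus and Staphylococcus epidermidis.
  DNase: Staphylococcus aureus +, Staphylococcus epidermidis − — discriminates.
  6.5% NaCl: + vs + — same for both, does not separate.
  Coagulase: Staphylococcus aureus +, Staphylococcus epidermidis − — discriminates.
  β-hemolysis: V vs − — variable for at least one, does not separate.

Coagulase, DNase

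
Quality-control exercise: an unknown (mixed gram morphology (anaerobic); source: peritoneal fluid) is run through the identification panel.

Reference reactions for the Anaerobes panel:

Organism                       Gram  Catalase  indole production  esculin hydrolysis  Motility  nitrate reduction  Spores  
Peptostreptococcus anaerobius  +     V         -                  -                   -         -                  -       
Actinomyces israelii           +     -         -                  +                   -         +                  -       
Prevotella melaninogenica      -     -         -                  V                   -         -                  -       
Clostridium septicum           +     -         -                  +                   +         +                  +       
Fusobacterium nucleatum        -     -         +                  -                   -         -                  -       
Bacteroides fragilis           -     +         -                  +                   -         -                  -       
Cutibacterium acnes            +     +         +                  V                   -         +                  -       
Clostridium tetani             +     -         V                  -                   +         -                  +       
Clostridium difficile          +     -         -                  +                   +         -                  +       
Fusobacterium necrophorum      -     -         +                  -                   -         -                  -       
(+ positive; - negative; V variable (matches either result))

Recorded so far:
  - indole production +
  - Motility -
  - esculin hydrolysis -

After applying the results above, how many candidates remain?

3

indole production +: excludes 6 organisms — 4 left.
Motility -: excludes Clostridium tetani — 3 left.
esculin hydrolysis -: all 3 remaining candidates are consistent.
Still consistent: Cutibacterium acnes, Fusobacterium necrophorum, Fusobacterium nucleatum.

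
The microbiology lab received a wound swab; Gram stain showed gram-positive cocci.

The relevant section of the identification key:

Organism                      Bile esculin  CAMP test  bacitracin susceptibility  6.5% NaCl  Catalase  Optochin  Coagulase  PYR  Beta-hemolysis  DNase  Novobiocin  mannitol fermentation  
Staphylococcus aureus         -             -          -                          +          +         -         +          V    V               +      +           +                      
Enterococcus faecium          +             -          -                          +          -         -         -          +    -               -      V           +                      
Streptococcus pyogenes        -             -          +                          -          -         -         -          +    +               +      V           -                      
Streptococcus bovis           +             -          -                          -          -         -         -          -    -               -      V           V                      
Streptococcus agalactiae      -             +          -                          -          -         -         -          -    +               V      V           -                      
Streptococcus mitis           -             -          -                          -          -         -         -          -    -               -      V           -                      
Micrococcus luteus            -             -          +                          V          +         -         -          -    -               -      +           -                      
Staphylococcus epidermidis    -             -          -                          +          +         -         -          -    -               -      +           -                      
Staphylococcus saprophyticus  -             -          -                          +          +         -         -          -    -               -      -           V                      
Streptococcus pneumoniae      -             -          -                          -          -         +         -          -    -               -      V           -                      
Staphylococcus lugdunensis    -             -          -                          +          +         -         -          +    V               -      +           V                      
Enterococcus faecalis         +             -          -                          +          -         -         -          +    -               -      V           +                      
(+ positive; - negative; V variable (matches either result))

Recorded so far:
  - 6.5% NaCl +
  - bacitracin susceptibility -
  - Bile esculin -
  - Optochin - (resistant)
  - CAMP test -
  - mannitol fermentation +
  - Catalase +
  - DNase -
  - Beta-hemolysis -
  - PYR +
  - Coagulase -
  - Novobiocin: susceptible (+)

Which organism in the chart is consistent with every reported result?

Staphylococcus lugdunensis

Optochin -: excludes Streptococcus pneumoniae — 11 left.
PYR +: excludes 6 organisms — 5 left.
CAMP test -: all 5 remaining candidates are consistent.
Beta-hemolysis -: excludes Streptococcus pyogenes — 4 left.
DNase -: excludes Staphylococcus aureus — 3 left.
Novobiocin +: all 3 remaining candidates are consistent.
mannitol fermentation +: all 3 remaining candidates are consistent.
6.5% NaCl +: all 3 remaining candidates are consistent.
Coagulase -: all 3 remaining candidates are consistent.
bacitracin susceptibility -: all 3 remaining candidates are consistent.
Catalase +: excludes Enterococcus faecium, Enterococcus faecalis — 1 left.
Bile esculin -: the one remaining candidate is consistent.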